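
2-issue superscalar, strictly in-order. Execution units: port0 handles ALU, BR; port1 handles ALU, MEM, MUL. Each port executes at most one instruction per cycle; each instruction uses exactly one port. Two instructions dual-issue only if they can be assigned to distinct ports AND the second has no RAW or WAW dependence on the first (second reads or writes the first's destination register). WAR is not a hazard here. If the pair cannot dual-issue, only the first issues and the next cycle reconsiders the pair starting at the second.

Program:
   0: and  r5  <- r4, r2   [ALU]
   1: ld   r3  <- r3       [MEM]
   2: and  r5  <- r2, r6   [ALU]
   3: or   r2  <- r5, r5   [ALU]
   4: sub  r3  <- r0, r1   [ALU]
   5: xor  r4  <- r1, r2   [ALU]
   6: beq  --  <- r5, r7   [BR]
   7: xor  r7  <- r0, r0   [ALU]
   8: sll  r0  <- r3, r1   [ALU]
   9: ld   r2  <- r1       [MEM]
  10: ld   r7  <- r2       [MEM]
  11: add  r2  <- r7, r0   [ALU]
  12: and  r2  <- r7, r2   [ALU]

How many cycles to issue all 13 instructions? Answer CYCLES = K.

c0: i0+i1 and.ALU/ld.MEM  dual
c1: i2 and.ALU  RAW r5
c2: i3+i4 or.ALU/sub.ALU  dual
c3: i5+i6 xor.ALU/beq.BR  dual
c4: i7+i8 xor.ALU/sll.ALU  dual
c5: i9 ld.MEM  no-port MEM/MEM
c6: i10 ld.MEM  RAW r7
c7: i11 add.ALU  RAW+WAW r2
c8: i12 and.ALU  tail

CYCLES = 9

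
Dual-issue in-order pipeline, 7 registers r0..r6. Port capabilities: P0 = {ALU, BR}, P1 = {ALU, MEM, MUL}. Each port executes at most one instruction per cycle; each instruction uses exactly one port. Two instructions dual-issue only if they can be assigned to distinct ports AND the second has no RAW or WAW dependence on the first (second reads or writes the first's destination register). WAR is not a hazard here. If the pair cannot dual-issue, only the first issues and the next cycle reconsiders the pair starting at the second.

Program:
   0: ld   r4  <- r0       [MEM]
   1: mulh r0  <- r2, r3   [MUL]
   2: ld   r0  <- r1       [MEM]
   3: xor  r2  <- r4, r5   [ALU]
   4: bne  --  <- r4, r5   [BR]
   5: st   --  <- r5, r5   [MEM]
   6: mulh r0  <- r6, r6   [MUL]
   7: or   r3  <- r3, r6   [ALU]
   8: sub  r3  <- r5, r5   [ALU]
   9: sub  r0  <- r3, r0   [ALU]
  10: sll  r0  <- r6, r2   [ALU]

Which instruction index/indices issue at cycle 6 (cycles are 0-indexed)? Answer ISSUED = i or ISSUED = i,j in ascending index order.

#0 head=0: ld.MEM i0 no-port MEM/MUL
#1 head=1: mulh.MUL i1 no-port MUL/MEM
#2 head=2: ld.MEM+xor.ALU i2+i3 2-wide
#3 head=4: bne.BR+st.MEM i4+i5 2-wide
#4 head=6: mulh.MUL+or.ALU i6+i7 2-wide
#5 head=8: sub.ALU i8 RAW r3
#6 head=9: sub.ALU i9 WAW r0
#7 head=10: sll.ALU i10 tail

ISSUED = 9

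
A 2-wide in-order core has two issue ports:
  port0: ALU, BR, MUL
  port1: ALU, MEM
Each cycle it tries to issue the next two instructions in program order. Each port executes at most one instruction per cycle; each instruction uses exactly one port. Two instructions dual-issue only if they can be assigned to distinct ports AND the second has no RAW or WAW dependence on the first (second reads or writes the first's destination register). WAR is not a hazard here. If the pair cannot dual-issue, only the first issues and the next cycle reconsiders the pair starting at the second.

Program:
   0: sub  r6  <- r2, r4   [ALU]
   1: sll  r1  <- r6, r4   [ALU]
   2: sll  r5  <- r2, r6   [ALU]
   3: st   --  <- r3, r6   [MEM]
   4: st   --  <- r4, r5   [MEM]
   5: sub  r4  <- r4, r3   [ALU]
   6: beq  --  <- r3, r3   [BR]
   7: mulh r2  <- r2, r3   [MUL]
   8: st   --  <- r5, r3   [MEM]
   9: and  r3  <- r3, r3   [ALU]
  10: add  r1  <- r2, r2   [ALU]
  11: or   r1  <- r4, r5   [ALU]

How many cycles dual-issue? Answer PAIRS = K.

c0: i0 sub  RAW r6
c1: i1/i2 sll;sll  dual
c2: i3 st  no-port MEM/MEM
c3: i4/i5 st;sub  dual
c4: i6 beq  no-port BR/MUL
c5: i7/i8 mulh;st  dual
c6: i9/i10 and;add  dual
c7: i11 or  tail

PAIRS = 4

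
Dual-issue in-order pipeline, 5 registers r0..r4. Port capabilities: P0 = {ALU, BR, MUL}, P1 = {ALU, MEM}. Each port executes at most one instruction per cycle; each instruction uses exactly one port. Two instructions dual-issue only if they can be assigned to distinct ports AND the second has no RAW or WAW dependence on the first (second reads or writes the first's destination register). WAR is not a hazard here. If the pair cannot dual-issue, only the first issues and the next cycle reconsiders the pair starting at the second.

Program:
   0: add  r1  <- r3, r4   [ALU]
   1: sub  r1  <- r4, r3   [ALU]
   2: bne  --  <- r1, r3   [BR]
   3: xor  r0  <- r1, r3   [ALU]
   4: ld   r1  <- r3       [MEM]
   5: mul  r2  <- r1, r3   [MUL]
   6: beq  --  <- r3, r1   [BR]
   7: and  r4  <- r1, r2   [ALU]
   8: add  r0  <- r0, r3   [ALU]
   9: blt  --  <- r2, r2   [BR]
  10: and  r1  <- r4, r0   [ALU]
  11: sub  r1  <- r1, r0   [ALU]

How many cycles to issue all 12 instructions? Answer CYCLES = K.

c0: i0 add.ALU  WAW r1
c1: i1 sub.ALU  RAW r1
c2: i2,i3 bne.BR+xor.ALU  pair
c3: i4 ld.MEM  RAW r1
c4: i5 mul.MUL  no-port MUL/BR
c5: i6,i7 beq.BR+and.ALU  pair
c6: i8,i9 add.ALU+blt.BR  pair
c7: i10 and.ALU  RAW+WAW r1
c8: i11 sub.ALU  tail

CYCLES = 9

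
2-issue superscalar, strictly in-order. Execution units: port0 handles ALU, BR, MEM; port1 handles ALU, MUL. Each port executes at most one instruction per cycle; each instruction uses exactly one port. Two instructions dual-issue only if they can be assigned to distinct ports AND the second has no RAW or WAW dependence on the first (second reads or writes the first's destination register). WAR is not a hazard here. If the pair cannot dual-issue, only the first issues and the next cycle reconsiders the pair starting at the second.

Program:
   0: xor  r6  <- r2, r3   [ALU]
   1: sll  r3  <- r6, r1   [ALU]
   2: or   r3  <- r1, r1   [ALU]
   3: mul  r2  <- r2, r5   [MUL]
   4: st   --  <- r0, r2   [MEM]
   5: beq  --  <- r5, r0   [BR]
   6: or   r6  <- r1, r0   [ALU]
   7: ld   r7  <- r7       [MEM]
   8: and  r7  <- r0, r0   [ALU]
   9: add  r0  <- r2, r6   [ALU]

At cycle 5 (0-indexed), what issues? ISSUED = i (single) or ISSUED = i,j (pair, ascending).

0. xor.ALU @i0  | RAW r6
1. sll.ALU @i1  | WAW r3
2. or.ALU;mul.MUL @i2,i3  | 2-wide
3. st.MEM @i4  | no-port MEM/BR
4. beq.BR;or.ALU @i5,i6  | 2-wide
5. ld.MEM @i7  | WAW r7
6. and.ALU;add.ALU @i8,i9  | 2-wide

ISSUED = 7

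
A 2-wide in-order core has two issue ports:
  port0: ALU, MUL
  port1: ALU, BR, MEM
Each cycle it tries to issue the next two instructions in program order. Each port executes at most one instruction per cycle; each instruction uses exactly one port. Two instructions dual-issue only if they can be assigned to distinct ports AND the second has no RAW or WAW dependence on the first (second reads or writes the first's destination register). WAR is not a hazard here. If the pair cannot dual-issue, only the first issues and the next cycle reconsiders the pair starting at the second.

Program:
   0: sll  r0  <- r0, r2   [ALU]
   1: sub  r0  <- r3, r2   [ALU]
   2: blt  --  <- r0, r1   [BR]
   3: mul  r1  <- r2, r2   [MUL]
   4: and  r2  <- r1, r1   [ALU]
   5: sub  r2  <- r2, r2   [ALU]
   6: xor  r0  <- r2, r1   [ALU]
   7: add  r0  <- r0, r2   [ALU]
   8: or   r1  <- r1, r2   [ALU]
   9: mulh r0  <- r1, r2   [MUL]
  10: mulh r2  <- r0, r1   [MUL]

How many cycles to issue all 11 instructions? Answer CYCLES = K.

  cy0 -> i0 (sll.ALU) WAW r0
  cy1 -> i1 (sub.ALU) RAW r0
  cy2 -> i2+i3 (blt.BR/mul.MUL) pair
  cy3 -> i4 (and.ALU) RAW+WAW r2
  cy4 -> i5 (sub.ALU) RAW r2
  cy5 -> i6 (xor.ALU) RAW+WAW r0
  cy6 -> i7+i8 (add.ALU/or.ALU) pair
  cy7 -> i9 (mulh.MUL) no-port MUL/MUL
  cy8 -> i10 (mulh.MUL) tail

CYCLES = 9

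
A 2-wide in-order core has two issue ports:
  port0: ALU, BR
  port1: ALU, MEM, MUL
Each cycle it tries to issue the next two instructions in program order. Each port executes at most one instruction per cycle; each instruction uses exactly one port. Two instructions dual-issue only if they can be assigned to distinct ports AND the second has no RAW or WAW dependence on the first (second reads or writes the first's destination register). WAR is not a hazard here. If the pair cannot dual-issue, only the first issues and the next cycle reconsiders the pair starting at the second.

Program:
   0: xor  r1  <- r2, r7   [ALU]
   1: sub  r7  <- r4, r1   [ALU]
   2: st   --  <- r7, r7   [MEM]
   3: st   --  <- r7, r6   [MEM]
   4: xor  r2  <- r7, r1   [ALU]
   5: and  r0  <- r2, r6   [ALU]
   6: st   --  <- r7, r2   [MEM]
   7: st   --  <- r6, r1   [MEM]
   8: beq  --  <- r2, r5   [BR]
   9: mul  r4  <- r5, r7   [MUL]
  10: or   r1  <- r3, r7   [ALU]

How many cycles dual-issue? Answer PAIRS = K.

PAIRS = 4

#0 head=0: xor.ALU i0 RAW r1
#1 head=1: sub.ALU i1 RAW r7
#2 head=2: st.MEM i2 no-port MEM/MEM
#3 head=3: st.MEM;xor.ALU i3/i4 2-wide
#4 head=5: and.ALU;st.MEM i5/i6 2-wide
#5 head=7: st.MEM;beq.BR i7/i8 2-wide
#6 head=9: mul.MUL;or.ALU i9/i10 2-wide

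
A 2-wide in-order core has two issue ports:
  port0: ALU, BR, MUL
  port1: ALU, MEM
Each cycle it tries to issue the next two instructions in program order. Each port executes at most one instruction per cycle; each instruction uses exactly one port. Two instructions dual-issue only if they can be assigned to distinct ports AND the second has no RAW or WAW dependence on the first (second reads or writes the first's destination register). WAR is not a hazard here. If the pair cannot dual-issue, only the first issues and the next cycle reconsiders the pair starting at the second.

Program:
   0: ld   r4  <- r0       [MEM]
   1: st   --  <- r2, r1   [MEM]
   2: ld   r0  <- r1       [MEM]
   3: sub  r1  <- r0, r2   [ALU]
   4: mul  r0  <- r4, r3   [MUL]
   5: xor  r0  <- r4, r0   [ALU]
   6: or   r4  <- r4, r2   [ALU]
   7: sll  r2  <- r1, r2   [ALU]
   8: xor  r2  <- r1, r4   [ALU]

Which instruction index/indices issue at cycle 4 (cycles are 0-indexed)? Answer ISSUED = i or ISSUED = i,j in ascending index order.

ISSUED = 5,6

t=0 i0:ld ; no-port MEM/MEM
t=1 i1:st ; no-port MEM/MEM
t=2 i2:ld ; RAW r0
t=3 i3/i4:sub;mul ; dual
t=4 i5/i6:xor;or ; dual
t=5 i7:sll ; WAW r2
t=6 i8:xor ; tail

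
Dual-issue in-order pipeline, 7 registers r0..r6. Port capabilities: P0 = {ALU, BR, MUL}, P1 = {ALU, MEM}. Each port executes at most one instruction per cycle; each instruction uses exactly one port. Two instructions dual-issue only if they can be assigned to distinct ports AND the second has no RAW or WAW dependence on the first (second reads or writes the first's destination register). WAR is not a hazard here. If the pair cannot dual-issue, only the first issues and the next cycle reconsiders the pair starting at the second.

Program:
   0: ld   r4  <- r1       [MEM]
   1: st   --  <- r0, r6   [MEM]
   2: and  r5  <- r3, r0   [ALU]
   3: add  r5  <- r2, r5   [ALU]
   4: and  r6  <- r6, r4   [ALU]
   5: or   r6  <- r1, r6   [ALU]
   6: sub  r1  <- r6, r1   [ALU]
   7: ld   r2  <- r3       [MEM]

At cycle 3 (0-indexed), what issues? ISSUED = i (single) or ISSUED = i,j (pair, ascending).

ISSUED = 5

[0] i0  ld  -- no-port MEM/MEM
[1] i1/i2  st+and  -- dual
[2] i3/i4  add+and  -- dual
[3] i5  or  -- RAW r6
[4] i6/i7  sub+ld  -- dual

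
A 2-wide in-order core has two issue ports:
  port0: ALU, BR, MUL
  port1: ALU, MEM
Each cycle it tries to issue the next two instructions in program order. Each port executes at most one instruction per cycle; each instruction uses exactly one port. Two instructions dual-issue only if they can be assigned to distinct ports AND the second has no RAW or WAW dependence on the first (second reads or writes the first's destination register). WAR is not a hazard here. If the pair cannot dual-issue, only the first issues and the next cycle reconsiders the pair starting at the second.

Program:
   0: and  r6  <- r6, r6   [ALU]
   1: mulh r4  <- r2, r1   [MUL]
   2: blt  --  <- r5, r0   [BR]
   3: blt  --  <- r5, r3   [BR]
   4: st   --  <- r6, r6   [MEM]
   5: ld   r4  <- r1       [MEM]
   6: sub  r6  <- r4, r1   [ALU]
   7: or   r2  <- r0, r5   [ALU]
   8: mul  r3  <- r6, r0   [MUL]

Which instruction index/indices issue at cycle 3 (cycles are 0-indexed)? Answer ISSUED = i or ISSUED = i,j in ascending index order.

0. and.ALU+mulh.MUL @i0,i1  | 2-wide
1. blt.BR @i2  | no-port BR/BR
2. blt.BR+st.MEM @i3,i4  | 2-wide
3. ld.MEM @i5  | RAW r4
4. sub.ALU+or.ALU @i6,i7  | 2-wide
5. mul.MUL @i8  | tail

ISSUED = 5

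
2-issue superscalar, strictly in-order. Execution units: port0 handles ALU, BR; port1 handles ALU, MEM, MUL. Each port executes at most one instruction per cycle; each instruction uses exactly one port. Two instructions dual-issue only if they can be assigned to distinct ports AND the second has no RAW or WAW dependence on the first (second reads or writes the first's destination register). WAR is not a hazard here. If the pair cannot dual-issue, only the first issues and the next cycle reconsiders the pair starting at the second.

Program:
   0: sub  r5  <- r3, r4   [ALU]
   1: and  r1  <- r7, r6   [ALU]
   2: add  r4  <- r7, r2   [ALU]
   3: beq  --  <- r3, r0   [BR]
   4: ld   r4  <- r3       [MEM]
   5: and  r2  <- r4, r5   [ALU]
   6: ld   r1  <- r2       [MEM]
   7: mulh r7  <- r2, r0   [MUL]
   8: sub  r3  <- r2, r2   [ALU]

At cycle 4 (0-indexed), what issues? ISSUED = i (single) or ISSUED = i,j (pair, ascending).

[0] i0/i1  sub+and  -- pair
[1] i2/i3  add+beq  -- pair
[2] i4  ld  -- RAW r4
[3] i5  and  -- RAW r2
[4] i6  ld  -- no-port MEM/MUL
[5] i7/i8  mulh+sub  -- pair

ISSUED = 6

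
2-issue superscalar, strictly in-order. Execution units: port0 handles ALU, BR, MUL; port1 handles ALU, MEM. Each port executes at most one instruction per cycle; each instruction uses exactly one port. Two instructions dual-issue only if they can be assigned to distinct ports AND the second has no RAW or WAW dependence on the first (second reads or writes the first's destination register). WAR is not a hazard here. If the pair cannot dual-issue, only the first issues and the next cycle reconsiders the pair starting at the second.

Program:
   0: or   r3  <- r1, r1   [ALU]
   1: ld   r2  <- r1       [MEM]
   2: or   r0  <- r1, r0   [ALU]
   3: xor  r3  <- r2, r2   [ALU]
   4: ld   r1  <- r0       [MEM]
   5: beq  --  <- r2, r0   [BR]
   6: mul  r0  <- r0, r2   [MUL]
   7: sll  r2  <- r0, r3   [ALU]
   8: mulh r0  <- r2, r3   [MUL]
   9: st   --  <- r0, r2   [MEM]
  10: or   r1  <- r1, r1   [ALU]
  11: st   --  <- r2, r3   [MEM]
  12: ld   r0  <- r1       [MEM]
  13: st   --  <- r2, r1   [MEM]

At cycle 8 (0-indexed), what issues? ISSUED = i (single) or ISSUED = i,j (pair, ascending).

  cy0 -> i0&i1 (or/ld) 2-wide
  cy1 -> i2&i3 (or/xor) 2-wide
  cy2 -> i4&i5 (ld/beq) 2-wide
  cy3 -> i6 (mul) RAW r0
  cy4 -> i7 (sll) RAW r2
  cy5 -> i8 (mulh) RAW r0
  cy6 -> i9&i10 (st/or) 2-wide
  cy7 -> i11 (st) no-port MEM/MEM
  cy8 -> i12 (ld) no-port MEM/MEM
  cy9 -> i13 (st) tail

ISSUED = 12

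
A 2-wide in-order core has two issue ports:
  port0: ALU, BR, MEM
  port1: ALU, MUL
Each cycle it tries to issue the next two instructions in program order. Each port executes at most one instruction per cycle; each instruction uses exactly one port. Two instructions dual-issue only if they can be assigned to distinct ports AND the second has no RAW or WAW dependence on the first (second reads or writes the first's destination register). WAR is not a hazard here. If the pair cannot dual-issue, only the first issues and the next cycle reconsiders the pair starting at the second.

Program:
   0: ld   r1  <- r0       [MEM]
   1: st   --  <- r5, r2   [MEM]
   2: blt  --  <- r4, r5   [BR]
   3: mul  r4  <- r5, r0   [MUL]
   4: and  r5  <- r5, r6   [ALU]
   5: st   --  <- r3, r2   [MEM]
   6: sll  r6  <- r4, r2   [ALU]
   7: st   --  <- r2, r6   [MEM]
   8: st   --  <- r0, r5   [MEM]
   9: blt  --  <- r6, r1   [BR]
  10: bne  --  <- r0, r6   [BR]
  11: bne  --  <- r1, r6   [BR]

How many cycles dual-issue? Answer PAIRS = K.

c0: i0 ld  no-port MEM/MEM
c1: i1 st  no-port MEM/BR
c2: i2,i3 blt mul  pair
c3: i4,i5 and st  pair
c4: i6 sll  RAW r6
c5: i7 st  no-port MEM/MEM
c6: i8 st  no-port MEM/BR
c7: i9 blt  no-port BR/BR
c8: i10 bne  no-port BR/BR
c9: i11 bne  tail

PAIRS = 2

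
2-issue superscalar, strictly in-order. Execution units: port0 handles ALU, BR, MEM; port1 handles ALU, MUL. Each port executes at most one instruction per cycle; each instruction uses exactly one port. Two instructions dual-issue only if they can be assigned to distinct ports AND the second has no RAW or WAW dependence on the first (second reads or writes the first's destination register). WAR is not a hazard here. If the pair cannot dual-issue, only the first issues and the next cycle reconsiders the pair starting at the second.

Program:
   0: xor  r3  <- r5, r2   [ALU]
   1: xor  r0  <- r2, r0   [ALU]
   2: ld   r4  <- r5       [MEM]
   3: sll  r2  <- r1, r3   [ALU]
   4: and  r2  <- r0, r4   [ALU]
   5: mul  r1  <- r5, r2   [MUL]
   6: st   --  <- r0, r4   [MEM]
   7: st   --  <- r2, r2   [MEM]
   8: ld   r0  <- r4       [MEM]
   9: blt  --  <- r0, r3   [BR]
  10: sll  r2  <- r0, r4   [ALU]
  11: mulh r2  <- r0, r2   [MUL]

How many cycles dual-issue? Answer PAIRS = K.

t=0 i0,i1:xor/xor ; 2-wide
t=1 i2,i3:ld/sll ; 2-wide
t=2 i4:and ; RAW r2
t=3 i5,i6:mul/st ; 2-wide
t=4 i7:st ; no-port MEM/MEM
t=5 i8:ld ; no-port MEM/BR
t=6 i9,i10:blt/sll ; 2-wide
t=7 i11:mulh ; tail

PAIRS = 4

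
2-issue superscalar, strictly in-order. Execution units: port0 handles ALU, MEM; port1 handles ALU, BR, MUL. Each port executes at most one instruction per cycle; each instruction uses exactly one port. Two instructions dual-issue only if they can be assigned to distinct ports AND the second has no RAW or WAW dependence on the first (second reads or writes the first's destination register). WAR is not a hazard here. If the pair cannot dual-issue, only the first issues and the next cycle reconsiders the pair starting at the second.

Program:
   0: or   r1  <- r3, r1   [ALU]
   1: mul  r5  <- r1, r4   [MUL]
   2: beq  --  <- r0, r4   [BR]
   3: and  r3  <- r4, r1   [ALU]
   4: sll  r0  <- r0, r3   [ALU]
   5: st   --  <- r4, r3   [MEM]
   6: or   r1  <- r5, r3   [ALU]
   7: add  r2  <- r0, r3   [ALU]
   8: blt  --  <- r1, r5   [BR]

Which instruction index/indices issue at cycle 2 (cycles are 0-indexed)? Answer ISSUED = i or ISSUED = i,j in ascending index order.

ISSUED = 2,3

#0 head=0: or i0 RAW r1
#1 head=1: mul i1 no-port MUL/BR
#2 head=2: beq;and i2/i3 dual
#3 head=4: sll;st i4/i5 dual
#4 head=6: or;add i6/i7 dual
#5 head=8: blt i8 tail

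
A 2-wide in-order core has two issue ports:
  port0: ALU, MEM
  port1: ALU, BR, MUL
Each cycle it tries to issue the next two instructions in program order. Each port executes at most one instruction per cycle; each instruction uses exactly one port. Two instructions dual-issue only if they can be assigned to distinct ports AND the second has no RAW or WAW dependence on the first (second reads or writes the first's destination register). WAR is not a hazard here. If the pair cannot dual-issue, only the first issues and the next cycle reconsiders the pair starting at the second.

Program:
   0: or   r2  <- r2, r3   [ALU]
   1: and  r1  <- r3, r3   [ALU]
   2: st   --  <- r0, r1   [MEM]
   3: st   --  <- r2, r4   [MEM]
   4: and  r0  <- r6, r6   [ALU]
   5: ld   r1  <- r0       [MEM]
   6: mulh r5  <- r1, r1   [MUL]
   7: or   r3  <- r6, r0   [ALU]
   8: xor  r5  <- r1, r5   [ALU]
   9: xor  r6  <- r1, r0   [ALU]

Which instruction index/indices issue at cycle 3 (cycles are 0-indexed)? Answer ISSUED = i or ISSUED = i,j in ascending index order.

ISSUED = 5

#0 head=0: or/and i0,i1 pair
#1 head=2: st i2 no-port MEM/MEM
#2 head=3: st/and i3,i4 pair
#3 head=5: ld i5 RAW r1
#4 head=6: mulh/or i6,i7 pair
#5 head=8: xor/xor i8,i9 pair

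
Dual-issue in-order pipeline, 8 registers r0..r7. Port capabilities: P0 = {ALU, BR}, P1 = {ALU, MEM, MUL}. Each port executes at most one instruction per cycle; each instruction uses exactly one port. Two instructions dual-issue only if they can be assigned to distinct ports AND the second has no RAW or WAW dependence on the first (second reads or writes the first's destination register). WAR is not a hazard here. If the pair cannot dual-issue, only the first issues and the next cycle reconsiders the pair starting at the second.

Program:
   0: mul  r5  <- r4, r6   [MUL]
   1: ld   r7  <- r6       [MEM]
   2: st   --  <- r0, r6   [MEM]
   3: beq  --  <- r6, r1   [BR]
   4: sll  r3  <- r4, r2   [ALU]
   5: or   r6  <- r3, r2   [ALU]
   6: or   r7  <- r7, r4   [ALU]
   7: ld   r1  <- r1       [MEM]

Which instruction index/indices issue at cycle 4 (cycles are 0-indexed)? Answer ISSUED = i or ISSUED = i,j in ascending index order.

t=0 i0:mul.MUL ; no-port MUL/MEM
t=1 i1:ld.MEM ; no-port MEM/MEM
t=2 i2,i3:st.MEM;beq.BR ; pair
t=3 i4:sll.ALU ; RAW r3
t=4 i5,i6:or.ALU;or.ALU ; pair
t=5 i7:ld.MEM ; tail

ISSUED = 5,6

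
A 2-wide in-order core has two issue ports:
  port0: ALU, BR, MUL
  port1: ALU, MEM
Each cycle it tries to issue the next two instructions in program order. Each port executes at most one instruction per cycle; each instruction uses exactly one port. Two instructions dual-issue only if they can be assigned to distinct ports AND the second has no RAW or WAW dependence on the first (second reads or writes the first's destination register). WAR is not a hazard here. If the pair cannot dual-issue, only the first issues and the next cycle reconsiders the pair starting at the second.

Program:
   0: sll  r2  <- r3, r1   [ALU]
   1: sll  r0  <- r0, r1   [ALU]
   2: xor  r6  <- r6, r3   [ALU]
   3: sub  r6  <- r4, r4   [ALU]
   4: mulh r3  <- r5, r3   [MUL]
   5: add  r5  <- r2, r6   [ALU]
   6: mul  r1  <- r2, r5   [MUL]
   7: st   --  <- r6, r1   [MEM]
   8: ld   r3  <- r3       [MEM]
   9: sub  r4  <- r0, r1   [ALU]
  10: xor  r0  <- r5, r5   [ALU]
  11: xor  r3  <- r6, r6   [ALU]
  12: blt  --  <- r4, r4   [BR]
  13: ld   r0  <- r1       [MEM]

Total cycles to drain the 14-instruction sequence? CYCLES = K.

CYCLES = 9

0. sll.ALU sll.ALU @i0+i1  | 2-wide
1. xor.ALU @i2  | WAW r6
2. sub.ALU mulh.MUL @i3+i4  | 2-wide
3. add.ALU @i5  | RAW r5
4. mul.MUL @i6  | RAW r1
5. st.MEM @i7  | no-port MEM/MEM
6. ld.MEM sub.ALU @i8+i9  | 2-wide
7. xor.ALU xor.ALU @i10+i11  | 2-wide
8. blt.BR ld.MEM @i12+i13  | 2-wide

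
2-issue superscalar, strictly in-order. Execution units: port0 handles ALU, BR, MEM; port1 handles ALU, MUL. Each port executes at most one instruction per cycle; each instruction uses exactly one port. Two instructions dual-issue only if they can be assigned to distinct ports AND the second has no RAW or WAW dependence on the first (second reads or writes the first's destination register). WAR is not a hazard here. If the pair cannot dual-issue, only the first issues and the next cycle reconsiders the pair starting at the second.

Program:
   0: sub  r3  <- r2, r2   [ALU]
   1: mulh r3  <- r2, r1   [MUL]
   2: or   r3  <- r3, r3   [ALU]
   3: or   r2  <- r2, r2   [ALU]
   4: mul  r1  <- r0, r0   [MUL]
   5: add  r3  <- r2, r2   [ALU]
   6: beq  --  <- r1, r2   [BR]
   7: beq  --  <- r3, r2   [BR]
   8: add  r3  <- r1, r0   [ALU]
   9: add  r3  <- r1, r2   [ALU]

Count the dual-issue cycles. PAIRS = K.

PAIRS = 3

0. sub @i0  | WAW r3
1. mulh @i1  | RAW+WAW r3
2. or or @i2/i3  | pair
3. mul add @i4/i5  | pair
4. beq @i6  | no-port BR/BR
5. beq add @i7/i8  | pair
6. add @i9  | tail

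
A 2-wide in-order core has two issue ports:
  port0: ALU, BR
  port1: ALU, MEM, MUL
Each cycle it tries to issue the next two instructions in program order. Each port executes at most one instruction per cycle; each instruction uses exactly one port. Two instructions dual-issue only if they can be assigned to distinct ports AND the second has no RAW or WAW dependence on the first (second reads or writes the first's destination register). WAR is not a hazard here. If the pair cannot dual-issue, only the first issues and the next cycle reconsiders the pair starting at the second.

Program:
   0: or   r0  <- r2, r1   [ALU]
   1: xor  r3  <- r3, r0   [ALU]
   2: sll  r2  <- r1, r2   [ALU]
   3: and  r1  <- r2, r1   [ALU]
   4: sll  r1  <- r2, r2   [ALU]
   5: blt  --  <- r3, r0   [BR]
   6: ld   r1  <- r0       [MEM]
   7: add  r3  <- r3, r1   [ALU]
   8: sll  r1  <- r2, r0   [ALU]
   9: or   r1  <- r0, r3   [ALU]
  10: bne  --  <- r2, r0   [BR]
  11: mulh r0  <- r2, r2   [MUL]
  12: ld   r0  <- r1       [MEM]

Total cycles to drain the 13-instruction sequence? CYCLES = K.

t=0 i0:or.ALU ; RAW r0
t=1 i1&i2:xor.ALU sll.ALU ; dual
t=2 i3:and.ALU ; WAW r1
t=3 i4&i5:sll.ALU blt.BR ; dual
t=4 i6:ld.MEM ; RAW r1
t=5 i7&i8:add.ALU sll.ALU ; dual
t=6 i9&i10:or.ALU bne.BR ; dual
t=7 i11:mulh.MUL ; no-port MUL/MEM
t=8 i12:ld.MEM ; tail

CYCLES = 9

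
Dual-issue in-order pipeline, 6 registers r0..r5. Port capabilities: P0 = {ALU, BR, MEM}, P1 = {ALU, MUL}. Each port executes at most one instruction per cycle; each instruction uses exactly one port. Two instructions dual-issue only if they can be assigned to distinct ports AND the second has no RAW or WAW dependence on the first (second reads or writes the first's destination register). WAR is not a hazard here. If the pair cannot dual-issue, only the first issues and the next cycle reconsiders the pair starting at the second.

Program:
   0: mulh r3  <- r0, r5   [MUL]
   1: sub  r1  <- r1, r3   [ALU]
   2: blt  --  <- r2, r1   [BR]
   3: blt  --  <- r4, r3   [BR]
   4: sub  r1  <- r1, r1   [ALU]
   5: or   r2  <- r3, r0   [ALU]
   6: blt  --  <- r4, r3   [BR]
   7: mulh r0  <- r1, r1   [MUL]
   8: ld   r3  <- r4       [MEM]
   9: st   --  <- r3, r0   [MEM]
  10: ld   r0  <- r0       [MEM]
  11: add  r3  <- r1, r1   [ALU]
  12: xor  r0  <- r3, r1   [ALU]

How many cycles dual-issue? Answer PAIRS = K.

t=0 i0:mulh.MUL ; RAW r3
t=1 i1:sub.ALU ; RAW r1
t=2 i2:blt.BR ; no-port BR/BR
t=3 i3+i4:blt.BR;sub.ALU ; dual
t=4 i5+i6:or.ALU;blt.BR ; dual
t=5 i7+i8:mulh.MUL;ld.MEM ; dual
t=6 i9:st.MEM ; no-port MEM/MEM
t=7 i10+i11:ld.MEM;add.ALU ; dual
t=8 i12:xor.ALU ; tail

PAIRS = 4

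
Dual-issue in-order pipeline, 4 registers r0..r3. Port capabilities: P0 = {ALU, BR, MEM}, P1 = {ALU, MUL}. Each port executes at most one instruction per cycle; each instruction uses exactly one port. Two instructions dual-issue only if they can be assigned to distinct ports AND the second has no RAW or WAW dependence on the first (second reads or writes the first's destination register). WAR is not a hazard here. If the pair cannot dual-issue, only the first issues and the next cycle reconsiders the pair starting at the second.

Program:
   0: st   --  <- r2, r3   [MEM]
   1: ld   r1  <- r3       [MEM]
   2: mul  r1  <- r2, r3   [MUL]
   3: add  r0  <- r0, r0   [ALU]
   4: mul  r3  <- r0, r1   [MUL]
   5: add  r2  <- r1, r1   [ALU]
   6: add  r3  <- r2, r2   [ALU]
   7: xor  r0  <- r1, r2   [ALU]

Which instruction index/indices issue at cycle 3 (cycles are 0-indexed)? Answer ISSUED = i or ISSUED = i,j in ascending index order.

[0] i0  st  -- no-port MEM/MEM
[1] i1  ld  -- WAW r1
[2] i2,i3  mul;add  -- pair
[3] i4,i5  mul;add  -- pair
[4] i6,i7  add;xor  -- pair

ISSUED = 4,5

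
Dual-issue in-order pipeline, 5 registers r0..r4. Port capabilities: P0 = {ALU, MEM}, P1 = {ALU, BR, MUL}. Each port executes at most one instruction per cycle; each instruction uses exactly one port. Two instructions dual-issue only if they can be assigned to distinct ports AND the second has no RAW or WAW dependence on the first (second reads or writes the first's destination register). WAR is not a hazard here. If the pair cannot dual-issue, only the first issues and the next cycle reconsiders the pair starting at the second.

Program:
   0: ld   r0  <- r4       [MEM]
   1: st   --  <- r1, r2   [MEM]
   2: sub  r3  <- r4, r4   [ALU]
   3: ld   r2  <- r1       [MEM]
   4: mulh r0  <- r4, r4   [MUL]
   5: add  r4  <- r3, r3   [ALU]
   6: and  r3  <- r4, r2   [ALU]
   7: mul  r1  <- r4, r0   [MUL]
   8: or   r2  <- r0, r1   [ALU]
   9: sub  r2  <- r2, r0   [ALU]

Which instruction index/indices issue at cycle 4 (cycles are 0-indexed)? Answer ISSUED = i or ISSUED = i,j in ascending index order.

0. ld @i0  | no-port MEM/MEM
1. st sub @i1&i2  | 2-wide
2. ld mulh @i3&i4  | 2-wide
3. add @i5  | RAW r4
4. and mul @i6&i7  | 2-wide
5. or @i8  | RAW+WAW r2
6. sub @i9  | tail

ISSUED = 6,7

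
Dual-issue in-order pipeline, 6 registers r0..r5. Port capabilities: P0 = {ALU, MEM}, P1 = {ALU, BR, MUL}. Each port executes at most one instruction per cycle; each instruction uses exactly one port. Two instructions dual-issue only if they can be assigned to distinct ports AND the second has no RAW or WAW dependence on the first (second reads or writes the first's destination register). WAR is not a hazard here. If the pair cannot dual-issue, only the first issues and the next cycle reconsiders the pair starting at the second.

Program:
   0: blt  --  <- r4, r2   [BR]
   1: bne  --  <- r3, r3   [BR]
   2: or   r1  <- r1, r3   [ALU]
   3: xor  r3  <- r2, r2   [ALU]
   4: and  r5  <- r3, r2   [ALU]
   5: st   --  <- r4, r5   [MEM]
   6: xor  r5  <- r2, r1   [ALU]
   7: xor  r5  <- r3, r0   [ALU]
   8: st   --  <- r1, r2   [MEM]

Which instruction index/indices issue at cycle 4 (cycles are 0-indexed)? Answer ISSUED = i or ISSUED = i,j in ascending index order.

0. blt @i0  | no-port BR/BR
1. bne/or @i1+i2  | 2-wide
2. xor @i3  | RAW r3
3. and @i4  | RAW r5
4. st/xor @i5+i6  | 2-wide
5. xor/st @i7+i8  | 2-wide

ISSUED = 5,6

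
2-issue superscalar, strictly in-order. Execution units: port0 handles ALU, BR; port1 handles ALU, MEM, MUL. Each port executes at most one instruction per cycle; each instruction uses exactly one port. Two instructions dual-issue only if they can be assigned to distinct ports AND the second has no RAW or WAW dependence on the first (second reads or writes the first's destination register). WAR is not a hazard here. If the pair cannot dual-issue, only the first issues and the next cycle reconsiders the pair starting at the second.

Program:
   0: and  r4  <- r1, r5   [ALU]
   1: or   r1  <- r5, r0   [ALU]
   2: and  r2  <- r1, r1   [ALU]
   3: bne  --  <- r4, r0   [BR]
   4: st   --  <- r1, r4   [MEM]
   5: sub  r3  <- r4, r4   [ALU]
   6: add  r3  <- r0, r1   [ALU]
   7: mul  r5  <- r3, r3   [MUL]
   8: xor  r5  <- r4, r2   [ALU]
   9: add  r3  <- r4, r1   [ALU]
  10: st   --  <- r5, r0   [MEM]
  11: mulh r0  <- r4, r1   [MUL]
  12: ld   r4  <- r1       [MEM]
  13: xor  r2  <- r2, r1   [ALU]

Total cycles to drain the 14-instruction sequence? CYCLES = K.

CYCLES = 9

t=0 i0/i1:and;or ; 2-wide
t=1 i2/i3:and;bne ; 2-wide
t=2 i4/i5:st;sub ; 2-wide
t=3 i6:add ; RAW r3
t=4 i7:mul ; WAW r5
t=5 i8/i9:xor;add ; 2-wide
t=6 i10:st ; no-port MEM/MUL
t=7 i11:mulh ; no-port MUL/MEM
t=8 i12/i13:ld;xor ; 2-wide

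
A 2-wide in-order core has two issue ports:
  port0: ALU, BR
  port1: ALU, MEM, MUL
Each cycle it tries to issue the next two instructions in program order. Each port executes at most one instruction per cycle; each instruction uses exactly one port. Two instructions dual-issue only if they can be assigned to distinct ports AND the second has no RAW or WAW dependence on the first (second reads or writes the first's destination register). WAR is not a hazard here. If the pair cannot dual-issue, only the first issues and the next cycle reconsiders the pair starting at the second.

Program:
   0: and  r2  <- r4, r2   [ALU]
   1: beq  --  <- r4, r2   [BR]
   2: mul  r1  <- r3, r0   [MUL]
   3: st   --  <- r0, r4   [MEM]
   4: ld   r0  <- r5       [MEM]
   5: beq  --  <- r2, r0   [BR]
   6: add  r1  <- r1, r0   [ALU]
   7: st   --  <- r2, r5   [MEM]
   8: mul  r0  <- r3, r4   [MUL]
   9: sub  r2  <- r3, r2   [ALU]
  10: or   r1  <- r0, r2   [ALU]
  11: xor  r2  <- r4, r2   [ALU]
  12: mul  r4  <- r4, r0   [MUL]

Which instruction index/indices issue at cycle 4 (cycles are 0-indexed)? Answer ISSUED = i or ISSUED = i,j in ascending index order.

ISSUED = 5,6

  cy0 -> i0 (and) RAW r2
  cy1 -> i1/i2 (beq/mul) dual
  cy2 -> i3 (st) no-port MEM/MEM
  cy3 -> i4 (ld) RAW r0
  cy4 -> i5/i6 (beq/add) dual
  cy5 -> i7 (st) no-port MEM/MUL
  cy6 -> i8/i9 (mul/sub) dual
  cy7 -> i10/i11 (or/xor) dual
  cy8 -> i12 (mul) tail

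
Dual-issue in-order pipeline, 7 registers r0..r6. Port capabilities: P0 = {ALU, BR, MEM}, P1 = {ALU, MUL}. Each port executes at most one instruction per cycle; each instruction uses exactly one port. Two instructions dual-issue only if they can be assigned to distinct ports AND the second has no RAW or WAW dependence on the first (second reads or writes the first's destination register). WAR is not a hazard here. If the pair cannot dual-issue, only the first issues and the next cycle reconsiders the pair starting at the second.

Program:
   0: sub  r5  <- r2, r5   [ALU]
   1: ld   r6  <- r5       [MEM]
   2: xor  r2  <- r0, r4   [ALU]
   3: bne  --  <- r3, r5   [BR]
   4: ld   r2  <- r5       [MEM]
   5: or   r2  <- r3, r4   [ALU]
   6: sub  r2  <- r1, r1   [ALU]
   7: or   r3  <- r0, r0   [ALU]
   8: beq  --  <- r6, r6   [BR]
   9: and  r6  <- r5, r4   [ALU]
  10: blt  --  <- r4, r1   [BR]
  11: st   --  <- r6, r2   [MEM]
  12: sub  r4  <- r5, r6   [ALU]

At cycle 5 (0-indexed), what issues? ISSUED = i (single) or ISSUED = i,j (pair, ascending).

ISSUED = 6,7

t=0 i0:sub ; RAW r5
t=1 i1,i2:ld;xor ; dual
t=2 i3:bne ; no-port BR/MEM
t=3 i4:ld ; WAW r2
t=4 i5:or ; WAW r2
t=5 i6,i7:sub;or ; dual
t=6 i8,i9:beq;and ; dual
t=7 i10:blt ; no-port BR/MEM
t=8 i11,i12:st;sub ; dual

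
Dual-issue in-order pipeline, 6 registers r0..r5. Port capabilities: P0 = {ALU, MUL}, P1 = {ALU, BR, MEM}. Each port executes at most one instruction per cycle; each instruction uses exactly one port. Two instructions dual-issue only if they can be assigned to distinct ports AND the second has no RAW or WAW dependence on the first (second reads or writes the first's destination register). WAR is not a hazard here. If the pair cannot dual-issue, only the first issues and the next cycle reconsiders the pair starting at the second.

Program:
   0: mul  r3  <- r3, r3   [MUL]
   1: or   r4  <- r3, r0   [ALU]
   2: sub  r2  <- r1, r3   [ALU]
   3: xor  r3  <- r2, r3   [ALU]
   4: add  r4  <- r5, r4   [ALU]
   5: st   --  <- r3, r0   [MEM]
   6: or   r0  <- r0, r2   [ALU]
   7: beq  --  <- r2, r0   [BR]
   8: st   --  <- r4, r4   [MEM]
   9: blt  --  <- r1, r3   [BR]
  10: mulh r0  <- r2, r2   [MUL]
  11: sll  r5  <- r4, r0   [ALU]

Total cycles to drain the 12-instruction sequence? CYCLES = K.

0. mul @i0  | RAW r3
1. or sub @i1/i2  | 2-wide
2. xor add @i3/i4  | 2-wide
3. st or @i5/i6  | 2-wide
4. beq @i7  | no-port BR/MEM
5. st @i8  | no-port MEM/BR
6. blt mulh @i9/i10  | 2-wide
7. sll @i11  | tail

CYCLES = 8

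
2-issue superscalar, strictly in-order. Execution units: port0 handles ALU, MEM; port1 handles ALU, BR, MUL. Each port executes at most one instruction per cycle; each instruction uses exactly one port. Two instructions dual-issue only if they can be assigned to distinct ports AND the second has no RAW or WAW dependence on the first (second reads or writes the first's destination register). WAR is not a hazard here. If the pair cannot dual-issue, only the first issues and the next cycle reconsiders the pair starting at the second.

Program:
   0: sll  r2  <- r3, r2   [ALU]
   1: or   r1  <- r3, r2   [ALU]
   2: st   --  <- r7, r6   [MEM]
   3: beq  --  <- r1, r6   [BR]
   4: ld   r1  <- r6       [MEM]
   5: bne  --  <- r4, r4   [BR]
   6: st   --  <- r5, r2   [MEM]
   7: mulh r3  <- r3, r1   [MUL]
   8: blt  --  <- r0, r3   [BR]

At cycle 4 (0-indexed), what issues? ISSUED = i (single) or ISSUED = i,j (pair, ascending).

ISSUED = 7

t=0 i0:sll ; RAW r2
t=1 i1+i2:or+st ; pair
t=2 i3+i4:beq+ld ; pair
t=3 i5+i6:bne+st ; pair
t=4 i7:mulh ; no-port MUL/BR
t=5 i8:blt ; tail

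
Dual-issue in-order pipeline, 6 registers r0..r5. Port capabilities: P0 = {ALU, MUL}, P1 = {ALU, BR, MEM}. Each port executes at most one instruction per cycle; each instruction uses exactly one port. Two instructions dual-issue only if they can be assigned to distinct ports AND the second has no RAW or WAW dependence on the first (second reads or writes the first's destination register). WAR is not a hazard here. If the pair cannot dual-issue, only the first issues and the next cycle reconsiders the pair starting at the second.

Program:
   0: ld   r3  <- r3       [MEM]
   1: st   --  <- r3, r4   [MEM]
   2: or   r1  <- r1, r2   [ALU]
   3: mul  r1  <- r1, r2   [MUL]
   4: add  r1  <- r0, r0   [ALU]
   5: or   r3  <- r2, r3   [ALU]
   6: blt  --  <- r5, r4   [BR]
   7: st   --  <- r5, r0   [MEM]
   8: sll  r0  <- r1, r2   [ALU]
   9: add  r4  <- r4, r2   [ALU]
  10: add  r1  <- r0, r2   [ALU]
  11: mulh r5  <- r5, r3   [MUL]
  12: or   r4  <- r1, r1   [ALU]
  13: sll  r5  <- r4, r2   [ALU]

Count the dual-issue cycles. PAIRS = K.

#0 head=0: ld i0 no-port MEM/MEM
#1 head=1: st+or i1,i2 2-wide
#2 head=3: mul i3 WAW r1
#3 head=4: add+or i4,i5 2-wide
#4 head=6: blt i6 no-port BR/MEM
#5 head=7: st+sll i7,i8 2-wide
#6 head=9: add+add i9,i10 2-wide
#7 head=11: mulh+or i11,i12 2-wide
#8 head=13: sll i13 tail

PAIRS = 5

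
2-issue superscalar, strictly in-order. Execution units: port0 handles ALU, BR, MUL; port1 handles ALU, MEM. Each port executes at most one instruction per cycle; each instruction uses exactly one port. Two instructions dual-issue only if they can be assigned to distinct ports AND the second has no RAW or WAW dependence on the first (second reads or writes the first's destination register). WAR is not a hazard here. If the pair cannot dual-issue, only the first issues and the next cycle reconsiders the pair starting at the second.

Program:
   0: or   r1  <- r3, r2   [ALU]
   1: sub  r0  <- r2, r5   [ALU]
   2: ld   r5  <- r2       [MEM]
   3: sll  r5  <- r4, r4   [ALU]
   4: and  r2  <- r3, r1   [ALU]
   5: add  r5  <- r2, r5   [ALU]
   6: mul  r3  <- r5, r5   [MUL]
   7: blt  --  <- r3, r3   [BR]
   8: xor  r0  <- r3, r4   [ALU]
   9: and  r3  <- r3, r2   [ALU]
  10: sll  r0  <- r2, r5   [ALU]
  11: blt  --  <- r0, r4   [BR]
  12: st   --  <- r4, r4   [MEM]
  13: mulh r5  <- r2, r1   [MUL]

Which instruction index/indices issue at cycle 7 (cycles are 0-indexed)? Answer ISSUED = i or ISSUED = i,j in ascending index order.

ISSUED = 11,12

[0] i0&i1  or sub  -- 2-wide
[1] i2  ld  -- WAW r5
[2] i3&i4  sll and  -- 2-wide
[3] i5  add  -- RAW r5
[4] i6  mul  -- no-port MUL/BR
[5] i7&i8  blt xor  -- 2-wide
[6] i9&i10  and sll  -- 2-wide
[7] i11&i12  blt st  -- 2-wide
[8] i13  mulh  -- tail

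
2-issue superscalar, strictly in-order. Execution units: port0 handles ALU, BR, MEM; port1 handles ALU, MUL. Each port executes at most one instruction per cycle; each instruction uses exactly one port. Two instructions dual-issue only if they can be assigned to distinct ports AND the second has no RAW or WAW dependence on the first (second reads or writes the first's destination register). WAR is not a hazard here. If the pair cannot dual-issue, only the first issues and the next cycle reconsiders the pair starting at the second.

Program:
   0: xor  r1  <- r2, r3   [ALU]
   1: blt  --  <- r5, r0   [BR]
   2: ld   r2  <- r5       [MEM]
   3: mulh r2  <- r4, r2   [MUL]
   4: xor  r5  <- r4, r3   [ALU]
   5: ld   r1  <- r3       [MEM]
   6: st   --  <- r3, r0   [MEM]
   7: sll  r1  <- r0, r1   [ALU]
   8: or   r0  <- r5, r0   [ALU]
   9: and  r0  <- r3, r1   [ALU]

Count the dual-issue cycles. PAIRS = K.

PAIRS = 3

t=0 i0+i1:xor;blt ; 2-wide
t=1 i2:ld ; RAW+WAW r2
t=2 i3+i4:mulh;xor ; 2-wide
t=3 i5:ld ; no-port MEM/MEM
t=4 i6+i7:st;sll ; 2-wide
t=5 i8:or ; WAW r0
t=6 i9:and ; tail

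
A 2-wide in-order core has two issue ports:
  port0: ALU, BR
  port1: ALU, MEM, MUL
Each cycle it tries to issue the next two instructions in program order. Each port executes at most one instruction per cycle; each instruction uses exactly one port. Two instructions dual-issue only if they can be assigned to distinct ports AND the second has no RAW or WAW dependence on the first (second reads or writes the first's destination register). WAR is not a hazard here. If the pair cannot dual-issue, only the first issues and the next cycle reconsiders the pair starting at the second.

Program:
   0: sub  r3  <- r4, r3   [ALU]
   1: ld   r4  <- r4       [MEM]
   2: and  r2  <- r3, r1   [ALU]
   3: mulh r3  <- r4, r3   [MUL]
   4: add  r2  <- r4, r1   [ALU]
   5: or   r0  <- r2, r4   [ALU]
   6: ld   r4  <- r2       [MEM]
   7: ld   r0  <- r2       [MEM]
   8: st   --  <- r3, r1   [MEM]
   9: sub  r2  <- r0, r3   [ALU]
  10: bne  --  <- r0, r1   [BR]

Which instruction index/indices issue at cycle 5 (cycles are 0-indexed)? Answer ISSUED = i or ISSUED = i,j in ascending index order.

  cy0 -> i0,i1 (sub.ALU;ld.MEM) dual
  cy1 -> i2,i3 (and.ALU;mulh.MUL) dual
  cy2 -> i4 (add.ALU) RAW r2
  cy3 -> i5,i6 (or.ALU;ld.MEM) dual
  cy4 -> i7 (ld.MEM) no-port MEM/MEM
  cy5 -> i8,i9 (st.MEM;sub.ALU) dual
  cy6 -> i10 (bne.BR) tail

ISSUED = 8,9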